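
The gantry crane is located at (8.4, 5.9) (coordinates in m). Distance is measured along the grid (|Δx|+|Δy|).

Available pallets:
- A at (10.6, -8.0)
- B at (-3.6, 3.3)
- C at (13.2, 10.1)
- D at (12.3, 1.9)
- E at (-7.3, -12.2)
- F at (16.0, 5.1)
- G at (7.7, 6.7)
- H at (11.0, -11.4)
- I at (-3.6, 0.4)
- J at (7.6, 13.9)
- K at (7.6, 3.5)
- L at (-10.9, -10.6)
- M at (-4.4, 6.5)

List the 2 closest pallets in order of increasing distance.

G, K

Distances from (8.4, 5.9):
A: 16.1 m
B: 14.6 m
C: 9.0 m
D: 7.9 m
E: 33.8 m
F: 8.4 m
G: 1.5 m
H: 19.9 m
I: 17.5 m
J: 8.8 m
K: 3.2 m
L: 35.8 m
M: 13.4 m
Sorted: G (1.5 m) < K (3.2 m) < D (7.9 m) < F (8.4 m) < …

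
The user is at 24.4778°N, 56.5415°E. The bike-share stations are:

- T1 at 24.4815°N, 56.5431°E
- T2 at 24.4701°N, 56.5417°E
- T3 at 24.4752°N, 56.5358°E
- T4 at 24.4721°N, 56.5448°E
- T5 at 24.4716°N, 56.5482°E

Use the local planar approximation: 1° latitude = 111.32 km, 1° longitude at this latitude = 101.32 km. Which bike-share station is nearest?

T1

Distances from 24.4778°N, 56.5415°E:
T1: √((0.0037·111.32)² + (0.0016·101.32)²) = √(0.169648 + 0.026280) = 0.4426 km
T2: √((-0.0077·111.32)² + (0.0002·101.32)²) = √(0.734730 + 0.000411) = 0.8574 km
T3: √((-0.0026·111.32)² + (-0.0057·101.32)²) = √(0.083771 + 0.333534) = 0.6460 km
T4: √((-0.0057·111.32)² + (0.0033·101.32)²) = √(0.402621 + 0.111794) = 0.7172 km
T5: √((-0.0062·111.32)² + (0.0067·101.32)²) = √(0.476354 + 0.460829) = 0.9681 km
Minimum: T1 at 0.4426 km.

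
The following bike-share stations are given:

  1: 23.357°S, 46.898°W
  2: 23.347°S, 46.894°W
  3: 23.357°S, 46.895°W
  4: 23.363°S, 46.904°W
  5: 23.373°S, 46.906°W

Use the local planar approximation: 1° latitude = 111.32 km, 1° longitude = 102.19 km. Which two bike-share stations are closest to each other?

1 and 3

Pairwise distances:
1–2: √((0.010·111.32)² + (0.004·102.19)²) = √(1.23921 + 0.16708) = 1.186 km
1–3: √((0.000·111.32)² + (0.003·102.19)²) = √(0.00000 + 0.09399) = 0.307 km
1–4: √((-0.006·111.32)² + (-0.006·102.19)²) = √(0.44612 + 0.37594) = 0.907 km
1–5: √((-0.016·111.32)² + (-0.008·102.19)²) = √(3.17239 + 0.66834) = 1.960 km
2–3: √((-0.010·111.32)² + (-0.001·102.19)²) = √(1.23921 + 0.01044) = 1.118 km
2–4: √((-0.016·111.32)² + (-0.010·102.19)²) = √(3.17239 + 1.04428) = 2.053 km
2–5: √((-0.026·111.32)² + (-0.012·102.19)²) = √(8.37709 + 1.50376) = 3.143 km
3–4: √((-0.006·111.32)² + (-0.009·102.19)²) = √(0.44612 + 0.84587) = 1.137 km
3–5: √((-0.016·111.32)² + (-0.011·102.19)²) = √(3.17239 + 1.26358) = 2.106 km
4–5: √((-0.010·111.32)² + (-0.002·102.19)²) = √(1.23921 + 0.04177) = 1.132 km
Closest pair: 1–3 at 0.307 km.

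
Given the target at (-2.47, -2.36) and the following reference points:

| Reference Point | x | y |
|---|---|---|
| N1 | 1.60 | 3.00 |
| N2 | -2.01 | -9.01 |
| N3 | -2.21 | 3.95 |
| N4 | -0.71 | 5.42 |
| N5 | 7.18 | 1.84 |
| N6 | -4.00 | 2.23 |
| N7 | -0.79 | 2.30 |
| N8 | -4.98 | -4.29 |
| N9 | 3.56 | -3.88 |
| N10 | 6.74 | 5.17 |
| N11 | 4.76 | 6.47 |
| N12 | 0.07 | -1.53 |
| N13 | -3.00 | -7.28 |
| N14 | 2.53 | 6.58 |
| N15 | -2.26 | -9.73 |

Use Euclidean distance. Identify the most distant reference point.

Distances from (-2.47, -2.36):
N1: 6.730
N2: 6.666
N3: 6.315
N4: 7.977
N5: 10.524
N6: 4.838
N7: 4.954
N8: 3.166
N9: 6.219
N10: 11.896
N11: 11.412
N12: 2.672
N13: 4.948
N14: 10.243
N15: 7.373
Maximum: N10 at 11.896.

N10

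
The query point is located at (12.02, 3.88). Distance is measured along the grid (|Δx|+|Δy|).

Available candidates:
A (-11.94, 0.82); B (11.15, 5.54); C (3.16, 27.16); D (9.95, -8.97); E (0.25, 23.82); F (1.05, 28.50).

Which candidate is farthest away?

F

Distances from (12.02, 3.88):
A: 27.02
B: 2.53
C: 32.14
D: 14.92
E: 31.71
F: 35.59
Maximum: F at 35.59.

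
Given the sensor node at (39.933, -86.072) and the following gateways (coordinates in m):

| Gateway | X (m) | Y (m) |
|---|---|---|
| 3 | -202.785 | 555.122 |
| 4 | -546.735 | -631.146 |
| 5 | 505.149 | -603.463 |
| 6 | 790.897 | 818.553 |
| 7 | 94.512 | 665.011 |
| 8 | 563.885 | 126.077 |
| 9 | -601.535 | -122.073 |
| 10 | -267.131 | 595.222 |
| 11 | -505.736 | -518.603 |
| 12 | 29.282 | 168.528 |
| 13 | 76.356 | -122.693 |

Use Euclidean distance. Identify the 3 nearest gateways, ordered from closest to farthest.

13, 12, 8

Distances from (39.933, -86.072):
3: √((-242.718)² + (641.194)²) = √(58912.02752 + 411129.74564) = 685.596 m
4: √((-586.668)² + (-545.074)²) = √(344179.34222 + 297105.66548) = 800.803 m
5: √((465.216)² + (-517.391)²) = √(216425.92666 + 267693.44688) = 695.787 m
6: √((750.964)² + (904.625)²) = √(563946.92930 + 818346.39062) = 1175.710 m
7: √((54.579)² + (751.083)²) = √(2978.86724 + 564125.67289) = 753.063 m
8: √((523.952)² + (212.149)²) = √(274525.69830 + 45007.19820) = 565.272 m
9: √((-641.468)² + (-36.001)²) = √(411481.19502 + 1296.07200) = 642.477 m
10: √((-307.064)² + (681.294)²) = √(94288.30010 + 464161.51444) = 747.295 m
11: √((-545.669)² + (-432.531)²) = √(297754.65756 + 187083.06596) = 696.303 m
12: √((-10.651)² + (254.600)²) = √(113.44380 + 64821.16000) = 254.823 m
13: √((36.423)² + (-36.621)²) = √(1326.63493 + 1341.09764) = 51.650 m
Sorted: 13 (51.650 m) < 12 (254.823 m) < 8 (565.272 m) < 9 (642.477 m) < 3 (685.596 m) < …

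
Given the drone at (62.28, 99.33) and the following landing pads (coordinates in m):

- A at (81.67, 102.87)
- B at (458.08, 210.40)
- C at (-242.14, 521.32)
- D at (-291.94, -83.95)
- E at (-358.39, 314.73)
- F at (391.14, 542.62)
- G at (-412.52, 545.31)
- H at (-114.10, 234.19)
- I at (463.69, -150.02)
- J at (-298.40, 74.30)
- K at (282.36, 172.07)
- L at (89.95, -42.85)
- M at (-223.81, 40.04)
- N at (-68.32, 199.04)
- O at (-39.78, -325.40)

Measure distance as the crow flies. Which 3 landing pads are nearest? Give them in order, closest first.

A, L, N

Distances from (62.28, 99.33):
A: 19.71 m
B: 411.09 m
C: 520.33 m
D: 398.83 m
E: 472.61 m
F: 551.96 m
G: 651.41 m
H: 222.03 m
I: 472.55 m
J: 361.55 m
K: 231.79 m
L: 144.85 m
M: 292.17 m
N: 164.31 m
O: 436.82 m
Sorted: A (19.71 m) < L (144.85 m) < N (164.31 m) < H (222.03 m) < K (231.79 m) < …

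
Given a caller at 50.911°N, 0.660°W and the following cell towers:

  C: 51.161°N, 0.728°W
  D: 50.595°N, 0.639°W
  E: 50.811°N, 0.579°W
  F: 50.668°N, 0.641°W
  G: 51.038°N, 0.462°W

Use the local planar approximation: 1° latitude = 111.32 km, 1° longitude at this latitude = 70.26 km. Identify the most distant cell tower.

D

Distances from 50.911°N, 0.660°W:
C: 28.237 km
D: 35.208 km
E: 12.502 km
F: 27.084 km
G: 19.834 km
Maximum: D at 35.208 km.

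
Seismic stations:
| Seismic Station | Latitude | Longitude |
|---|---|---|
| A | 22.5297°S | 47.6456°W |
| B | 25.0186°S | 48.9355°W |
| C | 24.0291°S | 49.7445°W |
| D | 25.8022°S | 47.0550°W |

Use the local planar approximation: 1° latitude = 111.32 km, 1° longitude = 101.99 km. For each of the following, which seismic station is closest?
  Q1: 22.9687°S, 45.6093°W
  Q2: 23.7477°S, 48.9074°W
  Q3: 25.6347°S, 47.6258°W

Q1 at 22.9687°S, 45.6093°W:
  A: √((0.4390·111.32)² + (-2.0363·101.99)²) = √(2388.226075 + 43131.911565) = 213.3545 km
  B: √((-2.0499·111.32)² + (-3.3262·101.99)²) = √(52072.897782 + 115083.192751) = 408.8473 km
  C: √((-1.0604·111.32)² + (-4.1352·101.99)²) = √(13934.321720 + 177872.259489) = 437.9573 km
  D: √((-2.8335·111.32)² + (-1.4457·101.99)²) = √(99493.069412 + 21740.601000) = 348.1863 km
  → nearest: A (213.3545 km)
Q2 at 23.7477°S, 48.9074°W:
  A: √((1.2180·111.32)² + (1.2618·101.99)²) = √(18384.040662 + 16561.368848) = 186.9369 km
  B: √((-1.2709·111.32)² + (-0.0281·101.99)²) = √(20015.624952 + 8.213492) = 141.5056 km
  C: √((-0.2814·111.32)² + (-0.8371·101.99)²) = √(981.283692 + 7289.032177) = 90.9413 km
  D: √((-2.0545·111.32)² + (1.8524·101.99)²) = √(52306.864404 + 35693.137763) = 296.6479 km
  → nearest: C (90.9413 km)
Q3 at 25.6347°S, 47.6258°W:
  A: √((3.1050·111.32)² + (-0.0198·101.99)²) = √(119472.954682 + 4.077984) = 345.6545 km
  B: √((0.6161·111.32)² + (-1.3097·101.99)²) = √(4703.799622 + 17842.628723) = 150.1547 km
  C: √((1.6056·111.32)² + (-2.1187·101.99)²) = √(31946.340353 + 46693.251449) = 280.4275 km
  D: √((-0.1675·111.32)² + (0.5708·101.99)²) = √(347.677045 + 3389.090081) = 61.1291 km
  → nearest: D (61.1291 km)

Q1→A; Q2→C; Q3→D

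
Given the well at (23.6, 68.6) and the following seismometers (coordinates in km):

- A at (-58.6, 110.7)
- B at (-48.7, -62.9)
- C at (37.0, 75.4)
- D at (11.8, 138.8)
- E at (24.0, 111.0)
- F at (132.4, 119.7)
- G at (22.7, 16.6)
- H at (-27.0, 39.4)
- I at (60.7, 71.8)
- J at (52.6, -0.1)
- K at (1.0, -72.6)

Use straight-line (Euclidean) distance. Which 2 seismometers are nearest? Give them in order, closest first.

C, I

Distances from (23.6, 68.6):
A: 92.4 km
B: 150.1 km
C: 15.0 km
D: 71.2 km
E: 42.4 km
F: 120.2 km
G: 52.0 km
H: 58.4 km
I: 37.2 km
J: 74.6 km
K: 143.0 km
Sorted: C (15.0 km) < I (37.2 km) < E (42.4 km) < G (52.0 km) < …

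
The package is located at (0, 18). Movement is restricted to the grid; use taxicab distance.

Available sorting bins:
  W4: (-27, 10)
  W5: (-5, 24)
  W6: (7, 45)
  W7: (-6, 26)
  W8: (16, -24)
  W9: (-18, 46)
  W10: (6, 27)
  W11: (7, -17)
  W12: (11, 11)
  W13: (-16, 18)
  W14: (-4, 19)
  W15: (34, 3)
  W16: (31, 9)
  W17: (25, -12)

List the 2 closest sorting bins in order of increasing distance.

W14, W5

Distances from (0, 18):
W4: |-27| + |-8| = 27 + 8 = 35
W5: |-5| + |6| = 5 + 6 = 11
W6: |7| + |27| = 7 + 27 = 34
W7: |-6| + |8| = 6 + 8 = 14
W8: |16| + |-42| = 16 + 42 = 58
W9: |-18| + |28| = 18 + 28 = 46
W10: |6| + |9| = 6 + 9 = 15
W11: |7| + |-35| = 7 + 35 = 42
W12: |11| + |-7| = 11 + 7 = 18
W13: |-16| + |0| = 16 + 0 = 16
W14: |-4| + |1| = 4 + 1 = 5
W15: |34| + |-15| = 34 + 15 = 49
W16: |31| + |-9| = 31 + 9 = 40
W17: |25| + |-30| = 25 + 30 = 55
Sorted: W14 (5) < W5 (11) < W7 (14) < W10 (15) < …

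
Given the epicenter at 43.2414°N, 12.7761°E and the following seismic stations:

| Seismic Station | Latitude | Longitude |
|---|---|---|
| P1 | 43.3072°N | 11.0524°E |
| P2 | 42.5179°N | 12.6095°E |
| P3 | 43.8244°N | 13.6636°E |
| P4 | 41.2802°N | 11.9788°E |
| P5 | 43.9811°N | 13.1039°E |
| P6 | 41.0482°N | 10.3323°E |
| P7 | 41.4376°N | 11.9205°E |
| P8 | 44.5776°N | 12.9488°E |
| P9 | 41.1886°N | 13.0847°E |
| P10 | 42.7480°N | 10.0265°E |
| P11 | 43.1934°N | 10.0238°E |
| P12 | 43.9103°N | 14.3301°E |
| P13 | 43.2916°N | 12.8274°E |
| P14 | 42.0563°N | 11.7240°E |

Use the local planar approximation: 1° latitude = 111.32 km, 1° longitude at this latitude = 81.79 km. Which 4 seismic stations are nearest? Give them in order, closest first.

P13, P2, P5, P3

Distances from 43.2414°N, 12.7761°E:
P1: 141.1716 km
P2: 81.6846 km
P3: 97.3707 km
P4: 227.8518 km
P5: 86.5982 km
P6: 315.5299 km
P7: 212.6438 km
P8: 149.4150 km
P9: 229.9074 km
P10: 231.4999 km
P11: 225.1740 km
P12: 147.3072 km
P13: 6.9881 km
P14: 157.5091 km
Sorted: P13 (6.9881 km) < P2 (81.6846 km) < P5 (86.5982 km) < P3 (97.3707 km) < P1 (141.1716 km) < P12 (147.3072 km) < …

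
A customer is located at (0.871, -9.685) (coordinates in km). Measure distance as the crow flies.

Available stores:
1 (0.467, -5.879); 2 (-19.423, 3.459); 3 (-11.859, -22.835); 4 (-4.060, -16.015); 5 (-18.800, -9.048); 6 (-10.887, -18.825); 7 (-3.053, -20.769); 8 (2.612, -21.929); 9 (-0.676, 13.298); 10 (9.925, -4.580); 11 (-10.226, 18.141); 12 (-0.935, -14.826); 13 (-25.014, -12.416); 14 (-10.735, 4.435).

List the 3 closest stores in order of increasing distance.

Distances from (0.871, -9.685):
1: √((-0.404)² + (3.806)²) = √(0.16322 + 14.48564) = 3.827 km
2: √((-20.294)² + (13.144)²) = √(411.84644 + 172.76474) = 24.179 km
3: √((-12.730)² + (-13.150)²) = √(162.05290 + 172.92250) = 18.302 km
4: √((-4.931)² + (-6.330)²) = √(24.31476 + 40.06890) = 8.024 km
5: √((-19.671)² + (0.637)²) = √(386.94824 + 0.40577) = 19.681 km
6: √((-11.758)² + (-9.140)²) = √(138.25056 + 83.53960) = 14.893 km
7: √((-3.924)² + (-11.084)²) = √(15.39778 + 122.85506) = 11.758 km
8: √((1.741)² + (-12.244)²) = √(3.03108 + 149.91554) = 12.367 km
9: √((-1.547)² + (22.983)²) = √(2.39321 + 528.21829) = 23.035 km
10: √((9.054)² + (5.105)²) = √(81.97492 + 26.06103) = 10.394 km
11: √((-11.097)² + (27.826)²) = √(123.14341 + 774.28628) = 29.957 km
12: √((-1.806)² + (-5.141)²) = √(3.26164 + 26.42988) = 5.449 km
13: √((-25.885)² + (-2.731)²) = √(670.03322 + 7.45836) = 26.029 km
14: √((-11.606)² + (14.120)²) = √(134.69924 + 199.37440) = 18.278 km
Sorted: 1 (3.827 km) < 12 (5.449 km) < 4 (8.024 km) < 10 (10.394 km) < 7 (11.758 km) < …

1, 12, 4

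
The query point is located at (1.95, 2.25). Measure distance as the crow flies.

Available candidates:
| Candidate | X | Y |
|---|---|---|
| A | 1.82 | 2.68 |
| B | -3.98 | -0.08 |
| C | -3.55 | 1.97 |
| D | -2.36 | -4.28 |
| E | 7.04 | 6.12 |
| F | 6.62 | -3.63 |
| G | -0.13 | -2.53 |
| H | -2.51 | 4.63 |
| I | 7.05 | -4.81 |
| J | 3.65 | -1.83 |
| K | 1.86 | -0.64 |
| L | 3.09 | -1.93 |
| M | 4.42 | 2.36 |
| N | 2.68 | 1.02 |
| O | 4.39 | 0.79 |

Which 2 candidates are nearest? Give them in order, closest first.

A, N

Distances from (1.95, 2.25):
A: √((-0.13)² + (0.43)²) = √(0.0169 + 0.1849) = 0.45
B: √((-5.93)² + (-2.33)²) = √(35.1649 + 5.4289) = 6.37
C: √((-5.50)² + (-0.28)²) = √(30.2500 + 0.0784) = 5.51
D: √((-4.31)² + (-6.53)²) = √(18.5761 + 42.6409) = 7.82
E: √((5.09)² + (3.87)²) = √(25.9081 + 14.9769) = 6.39
F: √((4.67)² + (-5.88)²) = √(21.8089 + 34.5744) = 7.51
G: √((-2.08)² + (-4.78)²) = √(4.3264 + 22.8484) = 5.21
H: √((-4.46)² + (2.38)²) = √(19.8916 + 5.6644) = 5.06
I: √((5.10)² + (-7.06)²) = √(26.0100 + 49.8436) = 8.71
J: √((1.70)² + (-4.08)²) = √(2.8900 + 16.6464) = 4.42
K: √((-0.09)² + (-2.89)²) = √(0.0081 + 8.3521) = 2.89
L: √((1.14)² + (-4.18)²) = √(1.2996 + 17.4724) = 4.33
M: √((2.47)² + (0.11)²) = √(6.1009 + 0.0121) = 2.47
N: √((0.73)² + (-1.23)²) = √(0.5329 + 1.5129) = 1.43
O: √((2.44)² + (-1.46)²) = √(5.9536 + 2.1316) = 2.84
Sorted: A (0.45) < N (1.43) < M (2.47) < O (2.84) < …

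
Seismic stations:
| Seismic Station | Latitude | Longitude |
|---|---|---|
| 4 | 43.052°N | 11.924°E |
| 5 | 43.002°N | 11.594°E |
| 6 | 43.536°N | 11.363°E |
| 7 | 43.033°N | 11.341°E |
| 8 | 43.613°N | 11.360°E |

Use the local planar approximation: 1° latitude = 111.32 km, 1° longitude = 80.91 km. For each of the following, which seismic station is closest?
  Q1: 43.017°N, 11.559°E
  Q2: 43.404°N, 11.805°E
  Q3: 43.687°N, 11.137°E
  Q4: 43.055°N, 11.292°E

Q1 at 43.017°N, 11.559°E:
  4: 29.788 km
  5: 3.287 km
  6: 59.912 km
  7: 17.728 km
  8: 68.272 km
  → nearest: 5 (3.287 km)
Q2 at 43.404°N, 11.805°E:
  4: 40.350 km
  5: 47.896 km
  6: 38.663 km
  7: 55.813 km
  8: 42.868 km
  → nearest: 6 (38.663 km)
Q3 at 43.687°N, 11.137°E:
  4: 95.139 km
  5: 84.746 km
  6: 24.838 km
  7: 74.651 km
  8: 19.834 km
  → nearest: 8 (19.834 km)
Q4 at 43.055°N, 11.292°E:
  4: 51.136 km
  5: 25.137 km
  6: 53.852 km
  7: 4.660 km
  8: 62.360 km
  → nearest: 7 (4.660 km)

Q1→5; Q2→6; Q3→8; Q4→7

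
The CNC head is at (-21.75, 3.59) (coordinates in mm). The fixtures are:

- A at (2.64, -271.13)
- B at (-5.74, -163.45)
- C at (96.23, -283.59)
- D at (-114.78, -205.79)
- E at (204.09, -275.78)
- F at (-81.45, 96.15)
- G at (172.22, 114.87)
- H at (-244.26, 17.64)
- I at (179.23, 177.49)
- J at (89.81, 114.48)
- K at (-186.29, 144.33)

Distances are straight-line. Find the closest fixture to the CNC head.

Distances from (-21.75, 3.59):
A: √((24.39)² + (-274.72)²) = √(594.8721 + 75471.0784) = 275.80 mm
B: √((16.01)² + (-167.04)²) = √(256.3201 + 27902.3616) = 167.81 mm
C: √((117.98)² + (-287.18)²) = √(13919.2804 + 82472.3524) = 310.47 mm
D: √((-93.03)² + (-209.38)²) = √(8654.5809 + 43839.9844) = 229.12 mm
E: √((225.84)² + (-279.37)²) = √(51003.7056 + 78047.5969) = 359.24 mm
F: √((-59.70)² + (92.56)²) = √(3564.0900 + 8567.3536) = 110.14 mm
G: √((193.97)² + (111.28)²) = √(37624.3609 + 12383.2384) = 223.62 mm
H: √((-222.51)² + (14.05)²) = √(49510.7001 + 197.4025) = 222.95 mm
I: √((200.98)² + (173.90)²) = √(40392.9604 + 30241.2100) = 265.77 mm
J: √((111.56)² + (110.89)²) = √(12445.6336 + 12296.5921) = 157.30 mm
K: √((-164.54)² + (140.74)²) = √(27073.4116 + 19807.7476) = 216.52 mm
Minimum: F at 110.14 mm.

F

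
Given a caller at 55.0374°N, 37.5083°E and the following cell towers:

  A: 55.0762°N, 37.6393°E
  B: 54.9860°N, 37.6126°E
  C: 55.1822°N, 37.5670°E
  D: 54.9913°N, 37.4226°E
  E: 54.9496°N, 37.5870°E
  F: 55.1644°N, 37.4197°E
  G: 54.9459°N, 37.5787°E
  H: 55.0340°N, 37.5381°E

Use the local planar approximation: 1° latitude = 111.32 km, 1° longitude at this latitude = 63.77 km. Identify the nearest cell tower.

H

Distances from 55.0374°N, 37.5083°E:
A: 9.4044 km
B: 8.7737 km
C: 16.5481 km
D: 7.4969 km
E: 10.9871 km
F: 15.2248 km
G: 11.1313 km
H: 1.9377 km
Minimum: H at 1.9377 km.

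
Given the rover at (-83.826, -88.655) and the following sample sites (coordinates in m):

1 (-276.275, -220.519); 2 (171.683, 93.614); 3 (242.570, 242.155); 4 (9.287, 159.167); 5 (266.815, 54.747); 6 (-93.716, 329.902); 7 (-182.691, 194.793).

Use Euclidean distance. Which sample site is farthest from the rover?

Distances from (-83.826, -88.655):
1: 233.291 m
2: 313.858 m
3: 464.725 m
4: 264.737 m
5: 378.831 m
6: 418.674 m
7: 300.195 m
Maximum: 3 at 464.725 m.

3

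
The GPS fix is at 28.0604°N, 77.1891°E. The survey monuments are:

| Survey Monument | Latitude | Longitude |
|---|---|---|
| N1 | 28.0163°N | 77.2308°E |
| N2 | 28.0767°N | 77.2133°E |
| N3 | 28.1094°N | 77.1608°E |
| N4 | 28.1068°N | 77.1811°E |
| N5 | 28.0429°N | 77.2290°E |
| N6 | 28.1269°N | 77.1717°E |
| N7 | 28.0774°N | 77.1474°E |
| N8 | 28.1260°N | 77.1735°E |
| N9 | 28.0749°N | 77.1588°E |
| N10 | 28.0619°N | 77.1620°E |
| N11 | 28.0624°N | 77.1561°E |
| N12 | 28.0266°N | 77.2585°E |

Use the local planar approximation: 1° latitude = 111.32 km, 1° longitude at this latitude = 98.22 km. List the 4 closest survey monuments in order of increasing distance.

N10, N2, N11, N9

Distances from 28.0604°N, 77.1891°E:
N1: 6.3934 km
N2: 2.9904 km
N3: 6.1221 km
N4: 5.2247 km
N5: 4.3765 km
N6: 7.5975 km
N7: 4.5118 km
N8: 7.4616 km
N9: 3.3856 km
N10: 2.6670 km
N11: 3.2489 km
N12: 7.7860 km
Sorted: N10 (2.6670 km) < N2 (2.9904 km) < N11 (3.2489 km) < N9 (3.3856 km) < N5 (4.3765 km) < N7 (4.5118 km) < …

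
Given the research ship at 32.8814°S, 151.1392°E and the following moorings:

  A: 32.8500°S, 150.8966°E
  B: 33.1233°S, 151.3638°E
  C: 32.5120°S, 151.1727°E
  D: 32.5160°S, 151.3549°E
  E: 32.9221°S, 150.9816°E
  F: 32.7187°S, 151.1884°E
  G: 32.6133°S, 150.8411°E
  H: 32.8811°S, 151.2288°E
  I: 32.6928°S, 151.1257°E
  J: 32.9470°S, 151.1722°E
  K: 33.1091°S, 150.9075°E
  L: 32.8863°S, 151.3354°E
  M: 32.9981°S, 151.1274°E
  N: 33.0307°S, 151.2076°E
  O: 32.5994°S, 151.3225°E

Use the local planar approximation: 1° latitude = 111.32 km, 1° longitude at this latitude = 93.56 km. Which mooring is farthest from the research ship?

Distances from 32.8814°S, 151.1392°E:
A: 22.9652 km
B: 34.1571 km
C: 41.2409 km
D: 45.4074 km
E: 15.4254 km
F: 18.6876 km
G: 40.8483 km
H: 8.3830 km
I: 21.0329 km
J: 7.9285 km
K: 33.3531 km
L: 18.3646 km
M: 13.0379 km
N: 17.8096 km
O: 35.7712 km
Maximum: D at 45.4074 km.

D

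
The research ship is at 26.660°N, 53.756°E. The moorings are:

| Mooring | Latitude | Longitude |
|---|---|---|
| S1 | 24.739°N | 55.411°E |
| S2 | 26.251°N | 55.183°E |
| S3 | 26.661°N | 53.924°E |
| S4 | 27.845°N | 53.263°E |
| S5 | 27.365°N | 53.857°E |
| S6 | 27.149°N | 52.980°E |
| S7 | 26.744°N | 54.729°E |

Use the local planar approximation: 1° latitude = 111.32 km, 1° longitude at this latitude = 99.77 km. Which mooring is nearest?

Distances from 26.660°N, 53.756°E:
S1: √((-1.921·111.32)² + (1.655·99.77)²) = √(45729.99196 + 27264.39974) = 270.175 km
S2: √((-0.409·111.32)² + (1.427·99.77)²) = √(2072.96997 + 20269.72659) = 149.475 km
S3: √((0.001·111.32)² + (0.168·99.77)²) = √(0.01239 + 280.94319) = 16.762 km
S4: √((1.185·111.32)² + (-0.493·99.77)²) = √(17401.35616 + 2419.32260) = 140.786 km
S5: √((0.705·111.32)² + (0.101·99.77)²) = √(6159.20458 + 101.54129) = 79.125 km
S6: √((0.489·111.32)² + (-0.776·99.77)²) = √(2963.22148 + 5994.09176) = 94.643 km
S7: √((0.084·111.32)² + (0.973·99.77)²) = √(87.43896 + 9423.79055) = 97.526 km
Minimum: S3 at 16.762 km.

S3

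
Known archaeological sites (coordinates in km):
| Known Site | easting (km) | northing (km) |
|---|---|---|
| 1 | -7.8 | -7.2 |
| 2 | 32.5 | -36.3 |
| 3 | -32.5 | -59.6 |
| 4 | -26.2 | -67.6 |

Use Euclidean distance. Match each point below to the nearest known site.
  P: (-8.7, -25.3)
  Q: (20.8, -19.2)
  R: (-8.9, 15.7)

P at (-8.7, -25.3):
  1: 18.1 km
  2: 42.6 km
  3: 41.7 km
  4: 45.8 km
  → nearest: 1 (18.1 km)
Q at (20.8, -19.2):
  1: 31.0 km
  2: 20.7 km
  3: 66.9 km
  4: 67.5 km
  → nearest: 2 (20.7 km)
R at (-8.9, 15.7):
  1: 22.9 km
  2: 66.5 km
  3: 78.9 km
  4: 85.1 km
  → nearest: 1 (22.9 km)

P→1; Q→2; R→1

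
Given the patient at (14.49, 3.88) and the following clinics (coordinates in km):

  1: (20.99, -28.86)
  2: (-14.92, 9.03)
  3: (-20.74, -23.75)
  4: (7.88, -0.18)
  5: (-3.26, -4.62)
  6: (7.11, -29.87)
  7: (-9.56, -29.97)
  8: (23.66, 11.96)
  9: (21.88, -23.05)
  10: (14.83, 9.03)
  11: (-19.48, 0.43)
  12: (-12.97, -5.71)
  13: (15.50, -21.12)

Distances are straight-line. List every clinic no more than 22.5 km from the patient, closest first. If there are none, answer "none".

10, 4, 8, 5

Distances from (14.49, 3.88):
1: √((6.50)² + (-32.74)²) = √(42.2500 + 1071.9076) = 33.38 km
2: √((-29.41)² + (5.15)²) = √(864.9481 + 26.5225) = 29.86 km
3: √((-35.23)² + (-27.63)²) = √(1241.1529 + 763.4169) = 44.77 km
4: √((-6.61)² + (-4.06)²) = √(43.6921 + 16.4836) = 7.76 km
5: √((-17.75)² + (-8.50)²) = √(315.0625 + 72.2500) = 19.68 km
6: √((-7.38)² + (-33.75)²) = √(54.4644 + 1139.0625) = 34.55 km
7: √((-24.05)² + (-33.85)²) = √(578.4025 + 1145.8225) = 41.52 km
8: √((9.17)² + (8.08)²) = √(84.0889 + 65.2864) = 12.22 km
9: √((7.39)² + (-26.93)²) = √(54.6121 + 725.2249) = 27.93 km
10: √((0.34)² + (5.15)²) = √(0.1156 + 26.5225) = 5.16 km
11: √((-33.97)² + (-3.45)²) = √(1153.9609 + 11.9025) = 34.14 km
12: √((-27.46)² + (-9.59)²) = √(754.0516 + 91.9681) = 29.09 km
13: √((1.01)² + (-25.00)²) = √(1.0201 + 625.0000) = 25.02 km
Threshold 22.5 km: 10 (5.16 km), 4 (7.76 km), 8 (12.22 km), 5 (19.68 km) are within range.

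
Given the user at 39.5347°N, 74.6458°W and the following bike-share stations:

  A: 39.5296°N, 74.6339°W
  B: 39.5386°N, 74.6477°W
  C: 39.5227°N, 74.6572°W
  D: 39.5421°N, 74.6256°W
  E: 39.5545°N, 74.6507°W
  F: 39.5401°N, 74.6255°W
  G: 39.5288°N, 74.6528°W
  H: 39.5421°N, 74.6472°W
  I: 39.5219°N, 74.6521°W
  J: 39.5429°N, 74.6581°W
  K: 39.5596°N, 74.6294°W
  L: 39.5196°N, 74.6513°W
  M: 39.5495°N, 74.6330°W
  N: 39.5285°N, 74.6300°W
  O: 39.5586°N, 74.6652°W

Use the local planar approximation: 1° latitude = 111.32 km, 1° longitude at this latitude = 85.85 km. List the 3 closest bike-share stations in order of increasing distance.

B, H, G

Distances from 39.5347°N, 74.6458°W:
A: 1.1688 km
B: 0.4638 km
C: 1.6560 km
D: 1.9199 km
E: 2.2439 km
F: 1.8435 km
G: 0.8902 km
H: 0.8325 km
I: 1.5241 km
J: 1.3958 km
K: 3.1089 km
L: 1.7460 km
M: 1.9804 km
N: 1.5219 km
O: 3.1388 km
Sorted: B (0.4638 km) < H (0.8325 km) < G (0.8902 km) < A (1.1688 km) < J (1.3958 km) < …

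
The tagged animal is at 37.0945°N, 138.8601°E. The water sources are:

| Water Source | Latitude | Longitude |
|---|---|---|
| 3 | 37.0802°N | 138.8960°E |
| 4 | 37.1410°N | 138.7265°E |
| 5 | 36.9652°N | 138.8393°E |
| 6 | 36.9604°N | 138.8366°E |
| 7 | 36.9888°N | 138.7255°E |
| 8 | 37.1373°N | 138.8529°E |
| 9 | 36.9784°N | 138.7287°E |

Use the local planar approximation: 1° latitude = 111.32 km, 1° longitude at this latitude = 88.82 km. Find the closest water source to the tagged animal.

3

Distances from 37.0945°N, 138.8601°E:
3: √((-0.0143·111.32)² + (0.0359·88.82)²) = √(2.534069 + 10.167412) = 3.5639 km
4: √((0.0465·111.32)² + (-0.1336·88.82)²) = √(26.794910 + 140.810310) = 12.9462 km
5: √((-0.1293·111.32)² + (-0.0208·88.82)²) = √(207.177909 + 3.413094) = 14.5118 km
6: √((-0.1341·111.32)² + (-0.0235·88.82)²) = √(222.845542 + 4.356696) = 15.0732 km
7: √((-0.1057·111.32)² + (-0.1346·88.82)²) = √(138.451087 + 142.926138) = 16.7743 km
8: √((0.0428·111.32)² + (-0.0072·88.82)²) = √(22.700422 + 0.408965) = 4.8072 km
9: √((-0.1161·111.32)² + (-0.1314·88.82)²) = √(167.036290 + 136.211027) = 17.4140 km
Minimum: 3 at 3.5639 km.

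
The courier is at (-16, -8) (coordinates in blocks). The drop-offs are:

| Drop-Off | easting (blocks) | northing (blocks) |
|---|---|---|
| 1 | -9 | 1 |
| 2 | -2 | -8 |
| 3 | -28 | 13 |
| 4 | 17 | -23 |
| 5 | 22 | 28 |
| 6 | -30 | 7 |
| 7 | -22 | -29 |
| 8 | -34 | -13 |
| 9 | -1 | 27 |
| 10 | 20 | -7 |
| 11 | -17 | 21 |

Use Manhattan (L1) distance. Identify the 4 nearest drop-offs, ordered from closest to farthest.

2, 1, 8, 7

Distances from (-16, -8):
1: 16 blocks
2: 14 blocks
3: 33 blocks
4: 48 blocks
5: 74 blocks
6: 29 blocks
7: 27 blocks
8: 23 blocks
9: 50 blocks
10: 37 blocks
11: 30 blocks
Sorted: 2 (14 blocks) < 1 (16 blocks) < 8 (23 blocks) < 7 (27 blocks) < 6 (29 blocks) < 11 (30 blocks) < …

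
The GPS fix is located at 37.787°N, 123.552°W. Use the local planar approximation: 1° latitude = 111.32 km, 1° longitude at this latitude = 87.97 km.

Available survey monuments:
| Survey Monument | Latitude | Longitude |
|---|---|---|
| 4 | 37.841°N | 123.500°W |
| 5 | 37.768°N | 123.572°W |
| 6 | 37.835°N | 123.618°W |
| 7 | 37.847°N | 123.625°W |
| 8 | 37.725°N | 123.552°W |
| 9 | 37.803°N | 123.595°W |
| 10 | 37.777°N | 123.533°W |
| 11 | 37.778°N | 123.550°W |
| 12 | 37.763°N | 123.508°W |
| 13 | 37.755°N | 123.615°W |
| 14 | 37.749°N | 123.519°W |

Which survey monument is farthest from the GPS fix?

Distances from 37.787°N, 123.552°W:
4: √((0.054·111.32)² + (0.052·87.97)²) = √(36.13549 + 20.92550) = 7.554 km
5: √((-0.019·111.32)² + (-0.020·87.97)²) = √(4.47356 + 3.09549) = 2.751 km
6: √((0.048·111.32)² + (-0.066·87.97)²) = √(28.55150 + 33.70987) = 7.891 km
7: √((0.060·111.32)² + (-0.073·87.97)²) = √(44.61171 + 41.23964) = 9.266 km
8: √((-0.062·111.32)² + (0.000·87.97)²) = √(47.63540 + 0.00000) = 6.902 km
9: √((0.016·111.32)² + (-0.043·87.97)²) = √(3.17239 + 14.30889) = 4.181 km
10: √((-0.010·111.32)² + (0.019·87.97)²) = √(1.23921 + 2.79368) = 2.008 km
11: √((-0.009·111.32)² + (0.002·87.97)²) = √(1.00376 + 0.03095) = 1.017 km
12: √((-0.024·111.32)² + (0.044·87.97)²) = √(7.13787 + 14.98216) = 4.703 km
13: √((-0.032·111.32)² + (-0.063·87.97)²) = √(12.68955 + 30.71498) = 6.588 km
14: √((-0.038·111.32)² + (0.033·87.97)²) = √(17.89425 + 8.42747) = 5.130 km
Maximum: 7 at 9.266 km.

7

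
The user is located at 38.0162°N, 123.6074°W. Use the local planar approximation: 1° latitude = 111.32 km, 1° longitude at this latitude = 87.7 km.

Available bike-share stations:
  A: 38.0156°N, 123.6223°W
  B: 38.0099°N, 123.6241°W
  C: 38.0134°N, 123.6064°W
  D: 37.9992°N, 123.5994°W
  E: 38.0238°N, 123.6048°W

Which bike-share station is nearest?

Distances from 38.0162°N, 123.6074°W:
A: 1.3084 km
B: 1.6238 km
C: 0.3238 km
D: 2.0183 km
E: 0.8762 km
Minimum: C at 0.3238 km.

C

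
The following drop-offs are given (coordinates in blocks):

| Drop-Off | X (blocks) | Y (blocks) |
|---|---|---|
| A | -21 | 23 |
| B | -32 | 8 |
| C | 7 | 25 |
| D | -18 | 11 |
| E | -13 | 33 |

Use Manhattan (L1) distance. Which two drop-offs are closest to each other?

A and D

Pairwise distances:
A–B: 26 blocks
A–C: 30 blocks
A–D: 15 blocks
A–E: 18 blocks
B–C: 56 blocks
B–D: 17 blocks
B–E: 44 blocks
C–D: 39 blocks
C–E: 28 blocks
D–E: 27 blocks
Closest pair: A–D at 15 blocks.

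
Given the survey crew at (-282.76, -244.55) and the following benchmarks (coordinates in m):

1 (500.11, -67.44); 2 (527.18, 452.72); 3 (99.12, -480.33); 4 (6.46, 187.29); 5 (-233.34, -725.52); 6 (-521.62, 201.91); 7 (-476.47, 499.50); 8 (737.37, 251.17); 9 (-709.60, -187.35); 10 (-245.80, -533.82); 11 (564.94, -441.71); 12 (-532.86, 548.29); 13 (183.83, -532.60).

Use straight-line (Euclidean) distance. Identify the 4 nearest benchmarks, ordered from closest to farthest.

Distances from (-282.76, -244.55):
1: 802.65 m
2: 1068.73 m
3: 448.80 m
4: 519.74 m
5: 483.50 m
6: 506.34 m
7: 768.85 m
8: 1134.20 m
9: 430.66 m
10: 291.62 m
11: 870.33 m
12: 831.35 m
13: 548.34 m
Sorted: 10 (291.62 m) < 9 (430.66 m) < 3 (448.80 m) < 5 (483.50 m) < 6 (506.34 m) < 4 (519.74 m) < …

10, 9, 3, 5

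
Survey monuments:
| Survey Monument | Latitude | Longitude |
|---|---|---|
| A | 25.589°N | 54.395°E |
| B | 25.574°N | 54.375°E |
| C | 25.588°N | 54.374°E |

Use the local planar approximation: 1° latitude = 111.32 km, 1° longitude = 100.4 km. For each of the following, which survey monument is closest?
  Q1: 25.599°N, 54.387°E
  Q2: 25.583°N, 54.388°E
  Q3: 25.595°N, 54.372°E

Q1 at 25.599°N, 54.387°E:
  A: 1.373 km
  B: 3.033 km
  C: 1.790 km
  → nearest: A (1.373 km)
Q2 at 25.583°N, 54.388°E:
  A: 0.970 km
  B: 1.645 km
  C: 1.512 km
  → nearest: A (0.970 km)
Q3 at 25.595°N, 54.372°E:
  A: 2.404 km
  B: 2.357 km
  C: 0.805 km
  → nearest: C (0.805 km)

Q1→A; Q2→A; Q3→C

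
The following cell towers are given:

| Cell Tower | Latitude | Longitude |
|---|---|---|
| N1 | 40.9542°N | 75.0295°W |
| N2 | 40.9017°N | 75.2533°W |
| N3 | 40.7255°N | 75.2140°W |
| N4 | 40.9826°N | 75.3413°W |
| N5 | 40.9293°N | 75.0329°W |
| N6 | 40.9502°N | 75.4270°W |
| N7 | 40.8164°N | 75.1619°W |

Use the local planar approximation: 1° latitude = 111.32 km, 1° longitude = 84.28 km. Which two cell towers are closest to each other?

N1 and N5

Pairwise distances:
N1–N2: √((-0.0525·111.32)² + (-0.2238·84.28)²) = √(34.155842 + 355.769914) = 19.7465 km
N1–N3: √((-0.2287·111.32)² + (-0.1845·84.28)²) = √(648.154775 + 241.791926) = 29.8320 km
N1–N4: √((0.0284·111.32)² + (-0.3118·84.28)²) = √(9.995006 + 690.559772) = 26.4680 km
N1–N5: √((-0.0249·111.32)² + (-0.0034·84.28)²) = √(7.683252 + 0.082112) = 2.7866 km
N1–N6: √((-0.0040·111.32)² + (-0.3975·84.28)²) = √(0.198274 + 1122.337102) = 33.5043 km
N1–N7: √((-0.1378·111.32)² + (-0.1324·84.28)²) = √(235.312409 + 124.515961) = 18.9691 km
N2–N3: √((-0.1762·111.32)² + (0.0393·84.28)²) = √(384.731905 + 10.970695) = 19.8923 km
N2–N4: √((0.0809·111.32)² + (-0.0880·84.28)²) = √(81.104218 + 55.006549) = 11.6667 km
N2–N5: √((0.0276·111.32)² + (0.2204·84.28)²) = √(9.439838 + 345.042216) = 18.8277 km
N2–N6: √((0.0485·111.32)² + (-0.1737·84.28)²) = √(29.149417 + 214.313086) = 15.6033 km
N2–N7: √((-0.0853·111.32)² + (0.0914·84.28)²) = √(90.166343 + 59.339167) = 12.2272 km
N3–N4: √((0.2571·111.32)² + (-0.1273·84.28)²) = √(819.125693 + 115.108094) = 30.5652 km
N3–N5: √((0.2038·111.32)² + (0.1811·84.28)²) = √(514.700695 + 232.962466) = 27.3434 km
N3–N6: √((0.2247·111.32)² + (-0.2130·84.28)²) = √(625.680385 + 322.261379) = 30.7887 km
N3–N7: √((0.0909·111.32)² + (0.0521·84.28)²) = √(102.393918 + 19.280776) = 11.0306 km
N4–N5: √((-0.0533·111.32)² + (0.3084·84.28)²) = √(35.204713 + 675.581569) = 26.6606 km
N4–N6: √((-0.0324·111.32)² + (-0.0857·84.28)²) = √(13.008775 + 52.168782) = 8.0733 km
N4–N7: √((-0.1662·111.32)² + (0.1794·84.28)²) = √(342.301210 + 228.609320) = 23.8937 km
N5–N6: √((0.0209·111.32)² + (-0.3941·84.28)²) = √(5.413012 + 1103.219485) = 33.2961 km
N5–N7: √((-0.1129·111.32)² + (-0.1290·84.28)²) = √(157.955328 + 118.202993) = 16.6180 km
N6–N7: √((-0.1338·111.32)² + (0.2651·84.28)²) = √(221.849586 + 499.193026) = 26.8522 km
Closest pair: N1–N5 at 2.7866 km.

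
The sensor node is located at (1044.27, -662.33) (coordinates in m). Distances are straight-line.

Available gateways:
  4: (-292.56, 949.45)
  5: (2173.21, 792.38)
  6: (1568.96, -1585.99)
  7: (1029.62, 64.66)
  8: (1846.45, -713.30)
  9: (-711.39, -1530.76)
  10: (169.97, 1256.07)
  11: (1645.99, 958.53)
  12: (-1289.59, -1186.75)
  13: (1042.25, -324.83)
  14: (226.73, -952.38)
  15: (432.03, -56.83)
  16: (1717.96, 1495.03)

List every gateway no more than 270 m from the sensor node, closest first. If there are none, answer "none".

none

Distances from (1044.27, -662.33):
4: 2094.03 m
5: 1841.38 m
6: 1062.28 m
7: 727.14 m
8: 803.80 m
9: 1958.70 m
10: 2108.24 m
11: 1728.95 m
12: 2392.05 m
13: 337.51 m
14: 867.47 m
15: 861.09 m
16: 2260.10 m
Threshold 270 m: none within range.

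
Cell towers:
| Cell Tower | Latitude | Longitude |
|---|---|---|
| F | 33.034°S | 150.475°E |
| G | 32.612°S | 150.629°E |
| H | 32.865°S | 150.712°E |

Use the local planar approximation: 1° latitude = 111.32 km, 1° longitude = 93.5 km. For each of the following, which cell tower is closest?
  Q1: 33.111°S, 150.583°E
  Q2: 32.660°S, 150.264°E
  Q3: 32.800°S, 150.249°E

Q1 at 33.111°S, 150.583°E:
  F: 13.245 km
  G: 55.715 km
  H: 29.923 km
  → nearest: F (13.245 km)
Q2 at 32.660°S, 150.264°E:
  F: 46.071 km
  G: 34.543 km
  H: 47.701 km
  → nearest: G (34.543 km)
Q3 at 32.800°S, 150.249°E:
  F: 33.542 km
  G: 41.236 km
  H: 43.891 km
  → nearest: F (33.542 km)

Q1→F; Q2→G; Q3→F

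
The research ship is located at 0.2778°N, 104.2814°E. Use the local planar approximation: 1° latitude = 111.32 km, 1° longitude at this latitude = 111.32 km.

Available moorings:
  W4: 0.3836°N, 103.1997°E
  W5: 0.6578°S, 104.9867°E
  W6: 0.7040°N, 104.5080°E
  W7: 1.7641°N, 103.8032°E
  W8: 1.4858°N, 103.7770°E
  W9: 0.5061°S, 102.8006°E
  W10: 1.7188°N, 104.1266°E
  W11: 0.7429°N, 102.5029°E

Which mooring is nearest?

Distances from 0.2778°N, 104.2814°E:
W4: √((0.1058·111.32)² + (-1.0817·111.32)²) = √(138.713181 + 14499.734656) = 120.9895 km
W5: √((-0.9356·111.32)² + (0.7053·111.32)²) = √(10847.429135 + 6164.447568) = 130.4296 km
W6: √((0.4262·111.32)² + (0.2266·111.32)²) = √(2250.988551 + 636.306275) = 53.7336 km
W7: √((1.4863·111.32)² + (-0.4782·111.32)²) = √(27375.329229 + 2833.776137) = 173.8077 km
W8: √((1.2080·111.32)² + (-0.5044·111.32)²) = √(18083.407287 + 3152.800938) = 145.7265 km
W9: √((-0.7839·111.32)² + (-1.4808·111.32)²) = √(7614.961715 + 27173.101237) = 186.5156 km
W10: √((1.4410·111.32)² + (-0.1548·111.32)²) = √(25732.048243 + 296.953404) = 161.3351 km
W11: √((0.4651·111.32)² + (-1.7785·111.32)²) = √(2680.643584 + 39197.117822) = 204.6406 km
Minimum: W6 at 53.7336 km.

W6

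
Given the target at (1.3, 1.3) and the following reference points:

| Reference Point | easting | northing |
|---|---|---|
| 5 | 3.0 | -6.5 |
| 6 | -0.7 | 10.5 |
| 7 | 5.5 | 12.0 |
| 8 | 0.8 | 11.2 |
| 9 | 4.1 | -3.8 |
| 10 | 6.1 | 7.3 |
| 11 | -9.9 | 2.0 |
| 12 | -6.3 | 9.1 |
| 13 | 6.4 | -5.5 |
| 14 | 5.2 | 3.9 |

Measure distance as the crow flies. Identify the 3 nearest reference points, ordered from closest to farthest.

14, 9, 10

Distances from (1.3, 1.3):
5: 8.0
6: 9.4
7: 11.5
8: 9.9
9: 5.8
10: 7.7
11: 11.2
12: 10.9
13: 8.5
14: 4.7
Sorted: 14 (4.7) < 9 (5.8) < 10 (7.7) < 5 (8.0) < 13 (8.5) < …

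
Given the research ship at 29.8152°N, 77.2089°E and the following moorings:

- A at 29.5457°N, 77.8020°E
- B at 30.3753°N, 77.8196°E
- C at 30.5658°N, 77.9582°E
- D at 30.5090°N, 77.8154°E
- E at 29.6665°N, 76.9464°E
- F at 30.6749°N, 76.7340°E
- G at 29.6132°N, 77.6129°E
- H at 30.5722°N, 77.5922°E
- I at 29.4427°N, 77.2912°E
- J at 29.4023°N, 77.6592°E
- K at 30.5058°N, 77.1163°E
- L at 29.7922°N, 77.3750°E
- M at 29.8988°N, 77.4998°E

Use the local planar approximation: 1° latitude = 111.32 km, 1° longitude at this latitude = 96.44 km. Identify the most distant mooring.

Distances from 29.8152°N, 77.2089°E:
A: √((-0.2695·111.32)² + (0.5931·96.44)²) = √(900.044401 + 3271.675724) = 64.5889 km
B: √((0.5601·111.32)² + (0.6107·96.44)²) = √(3887.563901 + 3468.727979) = 85.7688 km
C: √((0.7506·111.32)² + (0.7493·96.44)²) = √(6981.737489 + 5221.867750) = 110.4699 km
D: √((0.6938·111.32)² + (0.6065·96.44)²) = √(5965.062334 + 3421.180704) = 96.8826 km
E: √((-0.1487·111.32)² + (-0.2625·96.44)²) = √(274.011211 + 640.874540) = 30.2471 km
F: √((0.8597·111.32)² + (-0.4749·96.44)²) = √(9158.835289 + 2097.581010) = 106.0963 km
G: √((-0.2020·111.32)² + (0.4040·96.44)²) = √(505.648978 + 1518.018742) = 44.9852 km
H: √((0.7570·111.32)² + (0.3833·96.44)²) = √(7101.304810 + 1366.444642) = 92.0204 km
I: √((-0.3725·111.32)² + (0.0823·96.44)²) = √(1719.487209 + 62.996159) = 42.2195 km
J: √((-0.4129·111.32)² + (0.4503·96.44)²) = √(2112.691870 + 1885.898423) = 63.2344 km
K: √((0.6906·111.32)² + (-0.0926·96.44)²) = √(5910.164152 + 79.751044) = 77.3945 km
L: √((-0.0230·111.32)² + (0.1661·96.44)²) = √(6.555443 + 256.598237) = 16.2220 km
M: √((0.0836·111.32)² + (0.2909·96.44)²) = √(86.608188 + 787.049135) = 29.5577 km
Maximum: C at 110.4699 km.

C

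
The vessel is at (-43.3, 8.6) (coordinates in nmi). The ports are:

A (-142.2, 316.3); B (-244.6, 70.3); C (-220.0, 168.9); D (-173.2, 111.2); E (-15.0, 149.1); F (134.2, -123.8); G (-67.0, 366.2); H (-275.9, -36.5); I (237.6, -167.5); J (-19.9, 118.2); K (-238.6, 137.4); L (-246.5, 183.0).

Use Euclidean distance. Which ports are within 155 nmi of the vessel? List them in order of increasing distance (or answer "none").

Distances from (-43.3, 8.6):
A: √((-98.9)² + (307.7)²) = √(9781.210 + 94679.290) = 323.2 nmi
B: √((-201.3)² + (61.7)²) = √(40521.690 + 3806.890) = 210.5 nmi
C: √((-176.7)² + (160.3)²) = √(31222.890 + 25696.090) = 238.6 nmi
D: √((-129.9)² + (102.6)²) = √(16874.010 + 10526.760) = 165.5 nmi
E: √((28.3)² + (140.5)²) = √(800.890 + 19740.250) = 143.3 nmi
F: √((177.5)² + (-132.4)²) = √(31506.250 + 17529.760) = 221.4 nmi
G: √((-23.7)² + (357.6)²) = √(561.690 + 127877.760) = 358.4 nmi
H: √((-232.6)² + (-45.1)²) = √(54102.760 + 2034.010) = 236.9 nmi
I: √((280.9)² + (-176.1)²) = √(78904.810 + 31011.210) = 331.5 nmi
J: √((23.4)² + (109.6)²) = √(547.560 + 12012.160) = 112.1 nmi
K: √((-195.3)² + (128.8)²) = √(38142.090 + 16589.440) = 233.9 nmi
L: √((-203.2)² + (174.4)²) = √(41290.240 + 30415.360) = 267.8 nmi
Threshold 155 nmi: J (112.1 nmi), E (143.3 nmi) are within range.

J, E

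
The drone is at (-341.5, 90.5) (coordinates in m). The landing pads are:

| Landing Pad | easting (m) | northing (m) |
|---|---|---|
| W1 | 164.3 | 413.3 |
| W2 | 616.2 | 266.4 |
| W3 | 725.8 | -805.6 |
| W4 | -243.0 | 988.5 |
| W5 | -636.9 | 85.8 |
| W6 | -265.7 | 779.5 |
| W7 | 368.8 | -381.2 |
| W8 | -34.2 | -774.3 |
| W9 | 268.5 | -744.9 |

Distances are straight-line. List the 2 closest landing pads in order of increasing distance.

W5, W1

Distances from (-341.5, 90.5):
W1: √((505.8)² + (322.8)²) = √(255833.640 + 104199.840) = 600.0 m
W2: √((957.7)² + (175.9)²) = √(917189.290 + 30940.810) = 973.7 m
W3: √((1067.3)² + (-896.1)²) = √(1139129.290 + 802995.210) = 1393.6 m
W4: √((98.5)² + (898.0)²) = √(9702.250 + 806404.000) = 903.4 m
W5: √((-295.4)² + (-4.7)²) = √(87261.160 + 22.090) = 295.4 m
W6: √((75.8)² + (689.0)²) = √(5745.640 + 474721.000) = 693.2 m
W7: √((710.3)² + (-471.7)²) = √(504526.090 + 222500.890) = 852.7 m
W8: √((307.3)² + (-864.8)²) = √(94433.290 + 747879.040) = 917.8 m
W9: √((610.0)² + (-835.4)²) = √(372100.000 + 697893.160) = 1034.4 m
Sorted: W5 (295.4 m) < W1 (600.0 m) < W6 (693.2 m) < W7 (852.7 m) < …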